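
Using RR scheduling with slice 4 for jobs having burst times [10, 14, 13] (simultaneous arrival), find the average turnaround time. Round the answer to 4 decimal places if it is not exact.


Time quantum = 4
Execution trace:
  J1 runs 4 units, time = 4
  J2 runs 4 units, time = 8
  J3 runs 4 units, time = 12
  J1 runs 4 units, time = 16
  J2 runs 4 units, time = 20
  J3 runs 4 units, time = 24
  J1 runs 2 units, time = 26
  J2 runs 4 units, time = 30
  J3 runs 4 units, time = 34
  J2 runs 2 units, time = 36
  J3 runs 1 units, time = 37
Finish times: [26, 36, 37]
Average turnaround = 99/3 = 33.0

33.0


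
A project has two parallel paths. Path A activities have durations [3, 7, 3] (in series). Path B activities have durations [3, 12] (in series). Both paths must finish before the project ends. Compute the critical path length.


Path A total = 3 + 7 + 3 = 13
Path B total = 3 + 12 = 15
Critical path = longest path = max(13, 15) = 15

15


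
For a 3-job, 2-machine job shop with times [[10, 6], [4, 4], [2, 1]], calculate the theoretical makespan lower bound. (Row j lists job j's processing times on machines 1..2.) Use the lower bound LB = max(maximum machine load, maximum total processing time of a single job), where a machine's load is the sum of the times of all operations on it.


Machine loads:
  Machine 1: 10 + 4 + 2 = 16
  Machine 2: 6 + 4 + 1 = 11
Max machine load = 16
Job totals:
  Job 1: 16
  Job 2: 8
  Job 3: 3
Max job total = 16
Lower bound = max(16, 16) = 16

16


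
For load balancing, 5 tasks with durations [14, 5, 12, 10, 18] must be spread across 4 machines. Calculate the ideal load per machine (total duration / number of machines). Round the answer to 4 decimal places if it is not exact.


Total processing time = 14 + 5 + 12 + 10 + 18 = 59
Number of machines = 4
Ideal balanced load = 59 / 4 = 14.75

14.75


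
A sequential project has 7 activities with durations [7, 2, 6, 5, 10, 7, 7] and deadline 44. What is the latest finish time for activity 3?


LF(activity 3) = deadline - sum of successor durations
Successors: activities 4 through 7 with durations [5, 10, 7, 7]
Sum of successor durations = 29
LF = 44 - 29 = 15

15


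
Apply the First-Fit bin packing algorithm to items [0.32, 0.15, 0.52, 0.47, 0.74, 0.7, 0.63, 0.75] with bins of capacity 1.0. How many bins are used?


Place items sequentially using First-Fit:
  Item 0.32 -> new Bin 1
  Item 0.15 -> Bin 1 (now 0.47)
  Item 0.52 -> Bin 1 (now 0.99)
  Item 0.47 -> new Bin 2
  Item 0.74 -> new Bin 3
  Item 0.7 -> new Bin 4
  Item 0.63 -> new Bin 5
  Item 0.75 -> new Bin 6
Total bins used = 6

6


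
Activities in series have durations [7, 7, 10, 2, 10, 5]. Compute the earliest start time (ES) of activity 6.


Activity 6 starts after activities 1 through 5 complete.
Predecessor durations: [7, 7, 10, 2, 10]
ES = 7 + 7 + 10 + 2 + 10 = 36

36


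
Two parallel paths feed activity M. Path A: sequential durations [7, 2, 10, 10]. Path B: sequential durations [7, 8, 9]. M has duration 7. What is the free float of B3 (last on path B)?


ES(B3) = sum of predecessors on chain B = 15
EF(B3) = ES + duration = 15 + 9 = 24
Successor of B3 is M. ES(M) = max(sum(A), sum(B)) = max(29, 24) = 29
Free float = ES(successor) - EF(current) = 29 - 24 = 5

5


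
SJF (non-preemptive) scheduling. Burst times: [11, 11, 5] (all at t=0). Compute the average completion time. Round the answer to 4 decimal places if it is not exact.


SJF order (ascending): [5, 11, 11]
Completion times:
  Job 1: burst=5, C=5
  Job 2: burst=11, C=16
  Job 3: burst=11, C=27
Average completion = 48/3 = 16.0

16.0


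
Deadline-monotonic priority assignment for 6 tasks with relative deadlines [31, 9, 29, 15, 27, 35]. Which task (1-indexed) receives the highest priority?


Sort tasks by relative deadline (ascending):
  Task 2: deadline = 9
  Task 4: deadline = 15
  Task 5: deadline = 27
  Task 3: deadline = 29
  Task 1: deadline = 31
  Task 6: deadline = 35
Priority order (highest first): [2, 4, 5, 3, 1, 6]
Highest priority task = 2

2


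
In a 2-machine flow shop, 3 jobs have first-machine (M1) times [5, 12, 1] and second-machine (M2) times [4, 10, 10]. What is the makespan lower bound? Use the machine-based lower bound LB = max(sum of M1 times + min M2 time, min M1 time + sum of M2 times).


LB1 = sum(M1 times) + min(M2 times) = 18 + 4 = 22
LB2 = min(M1 times) + sum(M2 times) = 1 + 24 = 25
Lower bound = max(LB1, LB2) = max(22, 25) = 25

25


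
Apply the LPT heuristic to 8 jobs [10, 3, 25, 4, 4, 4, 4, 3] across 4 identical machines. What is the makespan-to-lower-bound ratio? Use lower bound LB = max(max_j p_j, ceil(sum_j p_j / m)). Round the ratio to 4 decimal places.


LPT order: [25, 10, 4, 4, 4, 4, 3, 3]
Machine loads after assignment: [25, 10, 11, 11]
LPT makespan = 25
Lower bound = max(max_job, ceil(total/4)) = max(25, 15) = 25
Ratio = 25 / 25 = 1.0

1.0


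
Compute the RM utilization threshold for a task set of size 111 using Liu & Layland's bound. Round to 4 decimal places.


Compute 2^(1/111) = 1.0062641072
Subtract 1: 1.0062641072 - 1 = 0.0062641072
Multiply by n: 111 * 0.0062641072 = 0.6953158992
Round to 4 dp: 0.6953

0.6953


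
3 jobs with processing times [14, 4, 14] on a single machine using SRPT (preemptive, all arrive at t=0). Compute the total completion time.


Since all jobs arrive at t=0, SRPT equals SPT ordering.
SPT order: [4, 14, 14]
Completion times:
  Job 1: p=4, C=4
  Job 2: p=14, C=18
  Job 3: p=14, C=32
Total completion time = 4 + 18 + 32 = 54

54


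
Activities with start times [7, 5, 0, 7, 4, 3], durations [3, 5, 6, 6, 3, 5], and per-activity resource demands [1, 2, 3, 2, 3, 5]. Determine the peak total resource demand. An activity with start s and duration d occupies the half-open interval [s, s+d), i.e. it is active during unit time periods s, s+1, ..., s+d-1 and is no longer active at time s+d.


Each activity i is active on [start_i, start_i + duration_i).
Compute total resource usage per time slot:
  t=0: active resources = [3], total = 3
  t=1: active resources = [3], total = 3
  t=2: active resources = [3], total = 3
  t=3: active resources = [3, 5], total = 8
  t=4: active resources = [3, 3, 5], total = 11
  t=5: active resources = [2, 3, 3, 5], total = 13
  t=6: active resources = [2, 3, 5], total = 10
  t=7: active resources = [1, 2, 2, 5], total = 10
  t=8: active resources = [1, 2, 2], total = 5
  t=9: active resources = [1, 2, 2], total = 5
  t=10: active resources = [2], total = 2
  t=11: active resources = [2], total = 2
  t=12: active resources = [2], total = 2
Peak resource demand = 13

13


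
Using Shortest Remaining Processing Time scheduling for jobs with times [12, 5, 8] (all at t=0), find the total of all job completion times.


Since all jobs arrive at t=0, SRPT equals SPT ordering.
SPT order: [5, 8, 12]
Completion times:
  Job 1: p=5, C=5
  Job 2: p=8, C=13
  Job 3: p=12, C=25
Total completion time = 5 + 13 + 25 = 43

43


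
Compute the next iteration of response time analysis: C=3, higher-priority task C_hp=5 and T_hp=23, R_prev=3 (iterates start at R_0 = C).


R_next = C + ceil(R_prev / T_hp) * C_hp
ceil(3 / 23) = ceil(0.1304) = 1
Interference = 1 * 5 = 5
R_next = 3 + 5 = 8

8


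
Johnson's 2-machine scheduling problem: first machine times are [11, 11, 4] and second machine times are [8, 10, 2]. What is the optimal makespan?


Apply Johnson's rule:
  Group 1 (a <= b): []
  Group 2 (a > b): [(2, 11, 10), (1, 11, 8), (3, 4, 2)]
Optimal job order: [2, 1, 3]
Schedule:
  Job 2: M1 done at 11, M2 done at 21
  Job 1: M1 done at 22, M2 done at 30
  Job 3: M1 done at 26, M2 done at 32
Makespan = 32

32


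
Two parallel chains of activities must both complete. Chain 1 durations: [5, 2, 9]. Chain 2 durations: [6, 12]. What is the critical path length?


Path A total = 5 + 2 + 9 = 16
Path B total = 6 + 12 = 18
Critical path = longest path = max(16, 18) = 18

18


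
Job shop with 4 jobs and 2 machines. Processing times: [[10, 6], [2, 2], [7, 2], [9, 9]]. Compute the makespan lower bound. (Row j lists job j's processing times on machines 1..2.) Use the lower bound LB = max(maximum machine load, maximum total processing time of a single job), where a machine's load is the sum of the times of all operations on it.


Machine loads:
  Machine 1: 10 + 2 + 7 + 9 = 28
  Machine 2: 6 + 2 + 2 + 9 = 19
Max machine load = 28
Job totals:
  Job 1: 16
  Job 2: 4
  Job 3: 9
  Job 4: 18
Max job total = 18
Lower bound = max(28, 18) = 28

28


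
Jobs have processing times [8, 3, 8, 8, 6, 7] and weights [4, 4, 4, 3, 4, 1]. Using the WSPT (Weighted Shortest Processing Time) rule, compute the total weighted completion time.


Compute p/w ratios and sort ascending (WSPT): [(3, 4), (6, 4), (8, 4), (8, 4), (8, 3), (7, 1)]
Compute weighted completion times:
  Job (p=3,w=4): C=3, w*C=4*3=12
  Job (p=6,w=4): C=9, w*C=4*9=36
  Job (p=8,w=4): C=17, w*C=4*17=68
  Job (p=8,w=4): C=25, w*C=4*25=100
  Job (p=8,w=3): C=33, w*C=3*33=99
  Job (p=7,w=1): C=40, w*C=1*40=40
Total weighted completion time = 355

355


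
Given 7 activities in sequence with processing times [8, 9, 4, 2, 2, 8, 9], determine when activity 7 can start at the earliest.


Activity 7 starts after activities 1 through 6 complete.
Predecessor durations: [8, 9, 4, 2, 2, 8]
ES = 8 + 9 + 4 + 2 + 2 + 8 = 33

33


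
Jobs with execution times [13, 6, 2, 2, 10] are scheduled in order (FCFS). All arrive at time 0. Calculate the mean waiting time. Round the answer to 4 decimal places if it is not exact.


FCFS order (as given): [13, 6, 2, 2, 10]
Waiting times:
  Job 1: wait = 0
  Job 2: wait = 13
  Job 3: wait = 19
  Job 4: wait = 21
  Job 5: wait = 23
Sum of waiting times = 76
Average waiting time = 76/5 = 15.2

15.2


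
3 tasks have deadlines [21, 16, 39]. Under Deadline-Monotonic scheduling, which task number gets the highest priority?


Sort tasks by relative deadline (ascending):
  Task 2: deadline = 16
  Task 1: deadline = 21
  Task 3: deadline = 39
Priority order (highest first): [2, 1, 3]
Highest priority task = 2

2


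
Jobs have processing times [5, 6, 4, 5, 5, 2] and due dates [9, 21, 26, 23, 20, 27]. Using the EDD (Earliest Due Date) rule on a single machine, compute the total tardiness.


Sort by due date (EDD order): [(5, 9), (5, 20), (6, 21), (5, 23), (4, 26), (2, 27)]
Compute completion times and tardiness:
  Job 1: p=5, d=9, C=5, tardiness=max(0,5-9)=0
  Job 2: p=5, d=20, C=10, tardiness=max(0,10-20)=0
  Job 3: p=6, d=21, C=16, tardiness=max(0,16-21)=0
  Job 4: p=5, d=23, C=21, tardiness=max(0,21-23)=0
  Job 5: p=4, d=26, C=25, tardiness=max(0,25-26)=0
  Job 6: p=2, d=27, C=27, tardiness=max(0,27-27)=0
Total tardiness = 0

0


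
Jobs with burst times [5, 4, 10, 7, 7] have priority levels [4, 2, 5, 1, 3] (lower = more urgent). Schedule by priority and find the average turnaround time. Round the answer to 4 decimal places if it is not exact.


Sort by priority (ascending = highest first):
Order: [(1, 7), (2, 4), (3, 7), (4, 5), (5, 10)]
Completion times:
  Priority 1, burst=7, C=7
  Priority 2, burst=4, C=11
  Priority 3, burst=7, C=18
  Priority 4, burst=5, C=23
  Priority 5, burst=10, C=33
Average turnaround = 92/5 = 18.4

18.4


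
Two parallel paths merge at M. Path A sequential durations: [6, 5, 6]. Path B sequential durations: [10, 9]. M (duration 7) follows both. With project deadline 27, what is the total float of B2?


Forward pass: ES(B2) = sum of predecessors on chain B = 10
EF = ES + duration = 10 + 9 = 19
Backward pass: LF(M) = deadline = 27; LS(M) = 27 - 7 = 20
LF(B2) = LS(M) - sum(successors on chain B) = 20 - 0 = 20
LS = LF - duration = 20 - 9 = 11
Total float = LS - ES = 11 - 10 = 1

1


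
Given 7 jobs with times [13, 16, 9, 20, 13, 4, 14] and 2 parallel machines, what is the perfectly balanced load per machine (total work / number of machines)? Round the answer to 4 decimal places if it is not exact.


Total processing time = 13 + 16 + 9 + 20 + 13 + 4 + 14 = 89
Number of machines = 2
Ideal balanced load = 89 / 2 = 44.5

44.5


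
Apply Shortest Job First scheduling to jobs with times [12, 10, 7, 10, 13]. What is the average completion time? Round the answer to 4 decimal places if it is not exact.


SJF order (ascending): [7, 10, 10, 12, 13]
Completion times:
  Job 1: burst=7, C=7
  Job 2: burst=10, C=17
  Job 3: burst=10, C=27
  Job 4: burst=12, C=39
  Job 5: burst=13, C=52
Average completion = 142/5 = 28.4

28.4


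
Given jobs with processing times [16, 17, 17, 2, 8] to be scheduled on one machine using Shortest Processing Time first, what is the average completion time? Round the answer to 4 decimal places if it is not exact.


Sort jobs by processing time (SPT order): [2, 8, 16, 17, 17]
Compute completion times sequentially:
  Job 1: processing = 2, completes at 2
  Job 2: processing = 8, completes at 10
  Job 3: processing = 16, completes at 26
  Job 4: processing = 17, completes at 43
  Job 5: processing = 17, completes at 60
Sum of completion times = 141
Average completion time = 141/5 = 28.2

28.2


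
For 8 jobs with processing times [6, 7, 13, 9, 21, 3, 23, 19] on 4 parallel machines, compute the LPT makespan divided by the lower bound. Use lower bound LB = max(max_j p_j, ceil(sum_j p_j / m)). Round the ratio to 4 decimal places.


LPT order: [23, 21, 19, 13, 9, 7, 6, 3]
Machine loads after assignment: [23, 27, 26, 25]
LPT makespan = 27
Lower bound = max(max_job, ceil(total/4)) = max(23, 26) = 26
Ratio = 27 / 26 = 1.0385

1.0385


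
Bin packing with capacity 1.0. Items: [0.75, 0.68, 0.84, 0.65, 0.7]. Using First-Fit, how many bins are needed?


Place items sequentially using First-Fit:
  Item 0.75 -> new Bin 1
  Item 0.68 -> new Bin 2
  Item 0.84 -> new Bin 3
  Item 0.65 -> new Bin 4
  Item 0.7 -> new Bin 5
Total bins used = 5

5


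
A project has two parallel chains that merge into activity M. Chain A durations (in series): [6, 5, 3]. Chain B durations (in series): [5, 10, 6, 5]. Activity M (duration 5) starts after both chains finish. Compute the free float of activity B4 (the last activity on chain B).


ES(B4) = sum of predecessors on chain B = 21
EF(B4) = ES + duration = 21 + 5 = 26
Successor of B4 is M. ES(M) = max(sum(A), sum(B)) = max(14, 26) = 26
Free float = ES(successor) - EF(current) = 26 - 26 = 0

0


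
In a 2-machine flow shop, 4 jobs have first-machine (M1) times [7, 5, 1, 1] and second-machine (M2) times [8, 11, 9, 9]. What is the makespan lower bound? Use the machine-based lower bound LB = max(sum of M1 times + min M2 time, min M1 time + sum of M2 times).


LB1 = sum(M1 times) + min(M2 times) = 14 + 8 = 22
LB2 = min(M1 times) + sum(M2 times) = 1 + 37 = 38
Lower bound = max(LB1, LB2) = max(22, 38) = 38

38


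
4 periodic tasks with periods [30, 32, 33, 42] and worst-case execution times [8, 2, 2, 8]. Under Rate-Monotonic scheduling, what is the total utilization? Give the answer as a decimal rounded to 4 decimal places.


Compute individual utilizations (exact fractions):
  Task 1: C/T = 8/30 = 4/15 (approx. 0.2667)
  Task 2: C/T = 2/32 = 1/16 (approx. 0.0625)
  Task 3: C/T = 2/33 (approx. 0.0606)
  Task 4: C/T = 8/42 = 4/21 (approx. 0.1905)
Total utilization U = 4/15 + 1/16 + 2/33 + 4/21 = 10723/18480
Rounded to 4 decimal places: U = 0.5802
RM (Liu & Layland) bound for 4 tasks = 0.756828; compare with U = 10723/18480 (approx. 0.580249)
U <= bound, so schedulable by RM sufficient condition.

0.5802


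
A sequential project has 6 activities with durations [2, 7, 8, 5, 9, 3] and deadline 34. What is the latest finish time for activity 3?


LF(activity 3) = deadline - sum of successor durations
Successors: activities 4 through 6 with durations [5, 9, 3]
Sum of successor durations = 17
LF = 34 - 17 = 17

17


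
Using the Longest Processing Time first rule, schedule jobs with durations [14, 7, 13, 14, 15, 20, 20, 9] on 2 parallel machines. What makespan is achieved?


Sort jobs in decreasing order (LPT): [20, 20, 15, 14, 14, 13, 9, 7]
Assign each job to the least loaded machine:
  Machine 1: jobs [20, 15, 13, 9], load = 57
  Machine 2: jobs [20, 14, 14, 7], load = 55
Makespan = max load = 57

57


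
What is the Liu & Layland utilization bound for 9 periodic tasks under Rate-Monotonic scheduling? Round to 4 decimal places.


Compute 2^(1/9) = 1.0800597389
Subtract 1: 1.0800597389 - 1 = 0.0800597389
Multiply by n: 9 * 0.0800597389 = 0.7205376501
Round to 4 dp: 0.7205

0.7205


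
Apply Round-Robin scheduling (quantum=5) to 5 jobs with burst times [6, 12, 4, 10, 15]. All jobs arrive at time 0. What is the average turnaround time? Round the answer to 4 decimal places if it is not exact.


Time quantum = 5
Execution trace:
  J1 runs 5 units, time = 5
  J2 runs 5 units, time = 10
  J3 runs 4 units, time = 14
  J4 runs 5 units, time = 19
  J5 runs 5 units, time = 24
  J1 runs 1 units, time = 25
  J2 runs 5 units, time = 30
  J4 runs 5 units, time = 35
  J5 runs 5 units, time = 40
  J2 runs 2 units, time = 42
  J5 runs 5 units, time = 47
Finish times: [25, 42, 14, 35, 47]
Average turnaround = 163/5 = 32.6

32.6


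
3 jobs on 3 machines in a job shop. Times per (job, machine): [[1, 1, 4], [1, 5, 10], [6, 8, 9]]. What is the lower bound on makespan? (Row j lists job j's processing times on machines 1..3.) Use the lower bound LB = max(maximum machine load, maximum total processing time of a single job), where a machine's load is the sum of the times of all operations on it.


Machine loads:
  Machine 1: 1 + 1 + 6 = 8
  Machine 2: 1 + 5 + 8 = 14
  Machine 3: 4 + 10 + 9 = 23
Max machine load = 23
Job totals:
  Job 1: 6
  Job 2: 16
  Job 3: 23
Max job total = 23
Lower bound = max(23, 23) = 23

23


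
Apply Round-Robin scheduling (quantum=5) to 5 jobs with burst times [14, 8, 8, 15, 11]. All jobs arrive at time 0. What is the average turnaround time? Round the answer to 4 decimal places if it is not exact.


Time quantum = 5
Execution trace:
  J1 runs 5 units, time = 5
  J2 runs 5 units, time = 10
  J3 runs 5 units, time = 15
  J4 runs 5 units, time = 20
  J5 runs 5 units, time = 25
  J1 runs 5 units, time = 30
  J2 runs 3 units, time = 33
  J3 runs 3 units, time = 36
  J4 runs 5 units, time = 41
  J5 runs 5 units, time = 46
  J1 runs 4 units, time = 50
  J4 runs 5 units, time = 55
  J5 runs 1 units, time = 56
Finish times: [50, 33, 36, 55, 56]
Average turnaround = 230/5 = 46.0

46.0


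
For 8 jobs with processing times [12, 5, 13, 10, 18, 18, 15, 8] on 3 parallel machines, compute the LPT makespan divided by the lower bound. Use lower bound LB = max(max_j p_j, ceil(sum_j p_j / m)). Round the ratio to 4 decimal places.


LPT order: [18, 18, 15, 13, 12, 10, 8, 5]
Machine loads after assignment: [30, 36, 33]
LPT makespan = 36
Lower bound = max(max_job, ceil(total/3)) = max(18, 33) = 33
Ratio = 36 / 33 = 1.0909

1.0909


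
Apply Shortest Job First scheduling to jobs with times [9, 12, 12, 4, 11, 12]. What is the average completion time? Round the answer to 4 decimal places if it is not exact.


SJF order (ascending): [4, 9, 11, 12, 12, 12]
Completion times:
  Job 1: burst=4, C=4
  Job 2: burst=9, C=13
  Job 3: burst=11, C=24
  Job 4: burst=12, C=36
  Job 5: burst=12, C=48
  Job 6: burst=12, C=60
Average completion = 185/6 = 30.8333

30.8333


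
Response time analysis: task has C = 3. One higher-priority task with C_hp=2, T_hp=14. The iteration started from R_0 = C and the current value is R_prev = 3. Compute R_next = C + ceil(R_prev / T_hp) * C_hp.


R_next = C + ceil(R_prev / T_hp) * C_hp
ceil(3 / 14) = ceil(0.2143) = 1
Interference = 1 * 2 = 2
R_next = 3 + 2 = 5

5


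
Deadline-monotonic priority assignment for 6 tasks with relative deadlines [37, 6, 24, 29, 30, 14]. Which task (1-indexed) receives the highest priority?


Sort tasks by relative deadline (ascending):
  Task 2: deadline = 6
  Task 6: deadline = 14
  Task 3: deadline = 24
  Task 4: deadline = 29
  Task 5: deadline = 30
  Task 1: deadline = 37
Priority order (highest first): [2, 6, 3, 4, 5, 1]
Highest priority task = 2

2


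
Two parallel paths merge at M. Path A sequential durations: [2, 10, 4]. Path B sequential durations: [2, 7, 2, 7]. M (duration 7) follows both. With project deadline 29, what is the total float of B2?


Forward pass: ES(B2) = sum of predecessors on chain B = 2
EF = ES + duration = 2 + 7 = 9
Backward pass: LF(M) = deadline = 29; LS(M) = 29 - 7 = 22
LF(B2) = LS(M) - sum(successors on chain B) = 22 - 9 = 13
LS = LF - duration = 13 - 7 = 6
Total float = LS - ES = 6 - 2 = 4

4


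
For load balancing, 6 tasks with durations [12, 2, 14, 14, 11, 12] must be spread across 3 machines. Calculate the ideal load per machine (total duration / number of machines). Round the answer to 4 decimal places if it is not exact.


Total processing time = 12 + 2 + 14 + 14 + 11 + 12 = 65
Number of machines = 3
Ideal balanced load = 65 / 3 = 21.6667

21.6667


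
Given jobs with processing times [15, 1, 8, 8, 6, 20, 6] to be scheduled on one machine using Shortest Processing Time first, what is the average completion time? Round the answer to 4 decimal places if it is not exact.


Sort jobs by processing time (SPT order): [1, 6, 6, 8, 8, 15, 20]
Compute completion times sequentially:
  Job 1: processing = 1, completes at 1
  Job 2: processing = 6, completes at 7
  Job 3: processing = 6, completes at 13
  Job 4: processing = 8, completes at 21
  Job 5: processing = 8, completes at 29
  Job 6: processing = 15, completes at 44
  Job 7: processing = 20, completes at 64
Sum of completion times = 179
Average completion time = 179/7 = 25.5714

25.5714


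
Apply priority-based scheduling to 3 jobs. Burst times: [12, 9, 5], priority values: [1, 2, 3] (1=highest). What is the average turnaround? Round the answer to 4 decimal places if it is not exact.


Sort by priority (ascending = highest first):
Order: [(1, 12), (2, 9), (3, 5)]
Completion times:
  Priority 1, burst=12, C=12
  Priority 2, burst=9, C=21
  Priority 3, burst=5, C=26
Average turnaround = 59/3 = 19.6667

19.6667


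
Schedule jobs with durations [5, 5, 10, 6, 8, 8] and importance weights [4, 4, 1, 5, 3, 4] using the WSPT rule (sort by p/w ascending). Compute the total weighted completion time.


Compute p/w ratios and sort ascending (WSPT): [(6, 5), (5, 4), (5, 4), (8, 4), (8, 3), (10, 1)]
Compute weighted completion times:
  Job (p=6,w=5): C=6, w*C=5*6=30
  Job (p=5,w=4): C=11, w*C=4*11=44
  Job (p=5,w=4): C=16, w*C=4*16=64
  Job (p=8,w=4): C=24, w*C=4*24=96
  Job (p=8,w=3): C=32, w*C=3*32=96
  Job (p=10,w=1): C=42, w*C=1*42=42
Total weighted completion time = 372

372


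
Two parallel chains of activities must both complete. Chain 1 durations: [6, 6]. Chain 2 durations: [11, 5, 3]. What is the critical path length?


Path A total = 6 + 6 = 12
Path B total = 11 + 5 + 3 = 19
Critical path = longest path = max(12, 19) = 19

19


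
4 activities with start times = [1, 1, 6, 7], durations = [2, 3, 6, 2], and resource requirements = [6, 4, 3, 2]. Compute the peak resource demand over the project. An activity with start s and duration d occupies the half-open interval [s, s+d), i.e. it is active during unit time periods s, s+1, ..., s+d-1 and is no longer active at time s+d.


Each activity i is active on [start_i, start_i + duration_i).
Compute total resource usage per time slot:
  t=0: active resources = [], total = 0
  t=1: active resources = [6, 4], total = 10
  t=2: active resources = [6, 4], total = 10
  t=3: active resources = [4], total = 4
  t=4: active resources = [], total = 0
  t=5: active resources = [], total = 0
  t=6: active resources = [3], total = 3
  t=7: active resources = [3, 2], total = 5
  t=8: active resources = [3, 2], total = 5
  t=9: active resources = [3], total = 3
  t=10: active resources = [3], total = 3
  t=11: active resources = [3], total = 3
Peak resource demand = 10

10


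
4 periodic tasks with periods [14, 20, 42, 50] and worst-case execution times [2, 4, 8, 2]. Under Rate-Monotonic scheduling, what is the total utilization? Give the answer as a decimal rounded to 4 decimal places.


Compute individual utilizations (exact fractions):
  Task 1: C/T = 2/14 = 1/7 (approx. 0.1429)
  Task 2: C/T = 4/20 = 1/5 (approx. 0.2)
  Task 3: C/T = 8/42 = 4/21 (approx. 0.1905)
  Task 4: C/T = 2/50 = 1/25 (approx. 0.04)
Total utilization U = 1/7 + 1/5 + 4/21 + 1/25 = 43/75
Rounded to 4 decimal places: U = 0.5733
RM (Liu & Layland) bound for 4 tasks = 0.756828; compare with U = 43/75 (approx. 0.573333)
U <= bound, so schedulable by RM sufficient condition.

0.5733


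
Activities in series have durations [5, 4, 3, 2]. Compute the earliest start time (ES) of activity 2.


Activity 2 starts after activities 1 through 1 complete.
Predecessor durations: [5]
ES = 5 = 5

5


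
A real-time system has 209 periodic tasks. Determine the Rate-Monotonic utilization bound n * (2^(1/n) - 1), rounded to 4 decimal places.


Compute 2^(1/209) = 1.0033219993
Subtract 1: 1.0033219993 - 1 = 0.0033219993
Multiply by n: 209 * 0.0033219993 = 0.6942978537
Round to 4 dp: 0.6943

0.6943


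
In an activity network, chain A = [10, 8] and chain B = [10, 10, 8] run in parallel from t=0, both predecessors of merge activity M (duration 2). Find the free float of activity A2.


ES(A2) = sum of predecessors on chain A = 10
EF(A2) = ES + duration = 10 + 8 = 18
Successor of A2 is M. ES(M) = max(sum(A), sum(B)) = max(18, 28) = 28
Free float = ES(successor) - EF(current) = 28 - 18 = 10

10


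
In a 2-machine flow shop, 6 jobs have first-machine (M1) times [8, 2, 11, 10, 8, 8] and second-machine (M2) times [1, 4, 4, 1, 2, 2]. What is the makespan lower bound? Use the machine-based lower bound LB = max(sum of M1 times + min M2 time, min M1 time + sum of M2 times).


LB1 = sum(M1 times) + min(M2 times) = 47 + 1 = 48
LB2 = min(M1 times) + sum(M2 times) = 2 + 14 = 16
Lower bound = max(LB1, LB2) = max(48, 16) = 48

48


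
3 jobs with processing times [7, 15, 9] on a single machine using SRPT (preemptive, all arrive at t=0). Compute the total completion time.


Since all jobs arrive at t=0, SRPT equals SPT ordering.
SPT order: [7, 9, 15]
Completion times:
  Job 1: p=7, C=7
  Job 2: p=9, C=16
  Job 3: p=15, C=31
Total completion time = 7 + 16 + 31 = 54

54


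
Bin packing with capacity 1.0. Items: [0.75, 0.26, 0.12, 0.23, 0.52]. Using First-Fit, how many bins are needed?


Place items sequentially using First-Fit:
  Item 0.75 -> new Bin 1
  Item 0.26 -> new Bin 2
  Item 0.12 -> Bin 1 (now 0.87)
  Item 0.23 -> Bin 2 (now 0.49)
  Item 0.52 -> new Bin 3
Total bins used = 3

3


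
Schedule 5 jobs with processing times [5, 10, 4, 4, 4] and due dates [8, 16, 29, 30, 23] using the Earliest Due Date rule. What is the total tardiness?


Sort by due date (EDD order): [(5, 8), (10, 16), (4, 23), (4, 29), (4, 30)]
Compute completion times and tardiness:
  Job 1: p=5, d=8, C=5, tardiness=max(0,5-8)=0
  Job 2: p=10, d=16, C=15, tardiness=max(0,15-16)=0
  Job 3: p=4, d=23, C=19, tardiness=max(0,19-23)=0
  Job 4: p=4, d=29, C=23, tardiness=max(0,23-29)=0
  Job 5: p=4, d=30, C=27, tardiness=max(0,27-30)=0
Total tardiness = 0

0


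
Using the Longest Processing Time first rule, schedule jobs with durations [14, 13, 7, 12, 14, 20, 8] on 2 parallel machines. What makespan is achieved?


Sort jobs in decreasing order (LPT): [20, 14, 14, 13, 12, 8, 7]
Assign each job to the least loaded machine:
  Machine 1: jobs [20, 13, 8], load = 41
  Machine 2: jobs [14, 14, 12, 7], load = 47
Makespan = max load = 47

47


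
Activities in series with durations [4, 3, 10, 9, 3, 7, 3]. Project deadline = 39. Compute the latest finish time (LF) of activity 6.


LF(activity 6) = deadline - sum of successor durations
Successors: activities 7 through 7 with durations [3]
Sum of successor durations = 3
LF = 39 - 3 = 36

36


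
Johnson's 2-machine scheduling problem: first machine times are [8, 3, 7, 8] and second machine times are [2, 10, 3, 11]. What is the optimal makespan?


Apply Johnson's rule:
  Group 1 (a <= b): [(2, 3, 10), (4, 8, 11)]
  Group 2 (a > b): [(3, 7, 3), (1, 8, 2)]
Optimal job order: [2, 4, 3, 1]
Schedule:
  Job 2: M1 done at 3, M2 done at 13
  Job 4: M1 done at 11, M2 done at 24
  Job 3: M1 done at 18, M2 done at 27
  Job 1: M1 done at 26, M2 done at 29
Makespan = 29

29


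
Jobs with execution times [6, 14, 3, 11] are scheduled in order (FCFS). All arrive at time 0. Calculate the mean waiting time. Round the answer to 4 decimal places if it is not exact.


FCFS order (as given): [6, 14, 3, 11]
Waiting times:
  Job 1: wait = 0
  Job 2: wait = 6
  Job 3: wait = 20
  Job 4: wait = 23
Sum of waiting times = 49
Average waiting time = 49/4 = 12.25

12.25


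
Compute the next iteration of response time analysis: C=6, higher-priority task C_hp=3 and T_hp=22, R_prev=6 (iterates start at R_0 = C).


R_next = C + ceil(R_prev / T_hp) * C_hp
ceil(6 / 22) = ceil(0.2727) = 1
Interference = 1 * 3 = 3
R_next = 6 + 3 = 9

9


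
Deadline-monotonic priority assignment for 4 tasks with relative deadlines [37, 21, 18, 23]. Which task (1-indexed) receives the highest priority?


Sort tasks by relative deadline (ascending):
  Task 3: deadline = 18
  Task 2: deadline = 21
  Task 4: deadline = 23
  Task 1: deadline = 37
Priority order (highest first): [3, 2, 4, 1]
Highest priority task = 3

3


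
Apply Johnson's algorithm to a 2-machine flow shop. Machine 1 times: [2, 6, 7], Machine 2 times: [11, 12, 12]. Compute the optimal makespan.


Apply Johnson's rule:
  Group 1 (a <= b): [(1, 2, 11), (2, 6, 12), (3, 7, 12)]
  Group 2 (a > b): []
Optimal job order: [1, 2, 3]
Schedule:
  Job 1: M1 done at 2, M2 done at 13
  Job 2: M1 done at 8, M2 done at 25
  Job 3: M1 done at 15, M2 done at 37
Makespan = 37

37


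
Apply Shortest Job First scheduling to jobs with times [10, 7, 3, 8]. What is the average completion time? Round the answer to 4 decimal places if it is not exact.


SJF order (ascending): [3, 7, 8, 10]
Completion times:
  Job 1: burst=3, C=3
  Job 2: burst=7, C=10
  Job 3: burst=8, C=18
  Job 4: burst=10, C=28
Average completion = 59/4 = 14.75

14.75


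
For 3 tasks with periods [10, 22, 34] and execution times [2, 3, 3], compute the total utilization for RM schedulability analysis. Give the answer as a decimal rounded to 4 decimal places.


Compute individual utilizations (exact fractions):
  Task 1: C/T = 2/10 = 1/5 (approx. 0.2)
  Task 2: C/T = 3/22 (approx. 0.1364)
  Task 3: C/T = 3/34 (approx. 0.0882)
Total utilization U = 1/5 + 3/22 + 3/34 = 397/935
Rounded to 4 decimal places: U = 0.4246
RM (Liu & Layland) bound for 3 tasks = 0.779763; compare with U = 397/935 (approx. 0.424599)
U <= bound, so schedulable by RM sufficient condition.

0.4246


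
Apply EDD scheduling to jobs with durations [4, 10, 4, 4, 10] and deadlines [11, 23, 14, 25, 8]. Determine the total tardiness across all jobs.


Sort by due date (EDD order): [(10, 8), (4, 11), (4, 14), (10, 23), (4, 25)]
Compute completion times and tardiness:
  Job 1: p=10, d=8, C=10, tardiness=max(0,10-8)=2
  Job 2: p=4, d=11, C=14, tardiness=max(0,14-11)=3
  Job 3: p=4, d=14, C=18, tardiness=max(0,18-14)=4
  Job 4: p=10, d=23, C=28, tardiness=max(0,28-23)=5
  Job 5: p=4, d=25, C=32, tardiness=max(0,32-25)=7
Total tardiness = 21

21


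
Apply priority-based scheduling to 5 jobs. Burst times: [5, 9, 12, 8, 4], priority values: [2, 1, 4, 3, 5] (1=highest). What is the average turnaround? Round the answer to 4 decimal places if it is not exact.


Sort by priority (ascending = highest first):
Order: [(1, 9), (2, 5), (3, 8), (4, 12), (5, 4)]
Completion times:
  Priority 1, burst=9, C=9
  Priority 2, burst=5, C=14
  Priority 3, burst=8, C=22
  Priority 4, burst=12, C=34
  Priority 5, burst=4, C=38
Average turnaround = 117/5 = 23.4

23.4


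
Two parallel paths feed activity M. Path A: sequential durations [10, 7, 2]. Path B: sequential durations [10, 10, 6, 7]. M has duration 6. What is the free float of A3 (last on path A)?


ES(A3) = sum of predecessors on chain A = 17
EF(A3) = ES + duration = 17 + 2 = 19
Successor of A3 is M. ES(M) = max(sum(A), sum(B)) = max(19, 33) = 33
Free float = ES(successor) - EF(current) = 33 - 19 = 14

14


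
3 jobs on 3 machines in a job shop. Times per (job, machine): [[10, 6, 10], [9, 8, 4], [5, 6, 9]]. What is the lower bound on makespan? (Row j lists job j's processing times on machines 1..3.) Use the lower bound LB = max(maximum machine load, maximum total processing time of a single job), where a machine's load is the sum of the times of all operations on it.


Machine loads:
  Machine 1: 10 + 9 + 5 = 24
  Machine 2: 6 + 8 + 6 = 20
  Machine 3: 10 + 4 + 9 = 23
Max machine load = 24
Job totals:
  Job 1: 26
  Job 2: 21
  Job 3: 20
Max job total = 26
Lower bound = max(24, 26) = 26

26


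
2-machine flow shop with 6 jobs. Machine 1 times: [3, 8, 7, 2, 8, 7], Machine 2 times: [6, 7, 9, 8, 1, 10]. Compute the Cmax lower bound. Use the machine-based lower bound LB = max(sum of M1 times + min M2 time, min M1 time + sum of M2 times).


LB1 = sum(M1 times) + min(M2 times) = 35 + 1 = 36
LB2 = min(M1 times) + sum(M2 times) = 2 + 41 = 43
Lower bound = max(LB1, LB2) = max(36, 43) = 43

43


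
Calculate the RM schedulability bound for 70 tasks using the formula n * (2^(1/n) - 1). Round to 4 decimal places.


Compute 2^(1/70) = 1.0099512906
Subtract 1: 1.0099512906 - 1 = 0.0099512906
Multiply by n: 70 * 0.0099512906 = 0.6965903420
Round to 4 dp: 0.6966

0.6966


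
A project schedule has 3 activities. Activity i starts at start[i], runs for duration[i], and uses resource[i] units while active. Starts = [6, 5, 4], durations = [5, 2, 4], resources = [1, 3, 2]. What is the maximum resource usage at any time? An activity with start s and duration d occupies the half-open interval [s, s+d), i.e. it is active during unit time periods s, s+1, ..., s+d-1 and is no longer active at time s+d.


Each activity i is active on [start_i, start_i + duration_i).
Compute total resource usage per time slot:
  t=0: active resources = [], total = 0
  t=1: active resources = [], total = 0
  t=2: active resources = [], total = 0
  t=3: active resources = [], total = 0
  t=4: active resources = [2], total = 2
  t=5: active resources = [3, 2], total = 5
  t=6: active resources = [1, 3, 2], total = 6
  t=7: active resources = [1, 2], total = 3
  t=8: active resources = [1], total = 1
  t=9: active resources = [1], total = 1
  t=10: active resources = [1], total = 1
Peak resource demand = 6

6


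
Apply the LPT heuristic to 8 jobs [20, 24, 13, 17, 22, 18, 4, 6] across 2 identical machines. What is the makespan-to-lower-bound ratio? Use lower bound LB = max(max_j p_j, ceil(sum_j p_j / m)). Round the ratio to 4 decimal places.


LPT order: [24, 22, 20, 18, 17, 13, 6, 4]
Machine loads after assignment: [63, 61]
LPT makespan = 63
Lower bound = max(max_job, ceil(total/2)) = max(24, 62) = 62
Ratio = 63 / 62 = 1.0161

1.0161


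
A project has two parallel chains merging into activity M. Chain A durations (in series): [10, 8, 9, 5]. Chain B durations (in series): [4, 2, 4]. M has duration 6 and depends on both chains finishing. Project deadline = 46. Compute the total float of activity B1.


Forward pass: ES(B1) = sum of predecessors on chain B = 0
EF = ES + duration = 0 + 4 = 4
Backward pass: LF(M) = deadline = 46; LS(M) = 46 - 6 = 40
LF(B1) = LS(M) - sum(successors on chain B) = 40 - 6 = 34
LS = LF - duration = 34 - 4 = 30
Total float = LS - ES = 30 - 0 = 30

30


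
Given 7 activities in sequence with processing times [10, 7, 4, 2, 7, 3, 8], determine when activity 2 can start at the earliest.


Activity 2 starts after activities 1 through 1 complete.
Predecessor durations: [10]
ES = 10 = 10

10


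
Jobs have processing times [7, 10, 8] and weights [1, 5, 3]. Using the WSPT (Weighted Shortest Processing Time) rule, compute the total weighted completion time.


Compute p/w ratios and sort ascending (WSPT): [(10, 5), (8, 3), (7, 1)]
Compute weighted completion times:
  Job (p=10,w=5): C=10, w*C=5*10=50
  Job (p=8,w=3): C=18, w*C=3*18=54
  Job (p=7,w=1): C=25, w*C=1*25=25
Total weighted completion time = 129

129


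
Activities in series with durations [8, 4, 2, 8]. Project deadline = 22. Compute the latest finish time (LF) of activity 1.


LF(activity 1) = deadline - sum of successor durations
Successors: activities 2 through 4 with durations [4, 2, 8]
Sum of successor durations = 14
LF = 22 - 14 = 8

8


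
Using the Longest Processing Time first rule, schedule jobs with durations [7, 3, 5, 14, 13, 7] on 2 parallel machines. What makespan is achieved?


Sort jobs in decreasing order (LPT): [14, 13, 7, 7, 5, 3]
Assign each job to the least loaded machine:
  Machine 1: jobs [14, 7, 3], load = 24
  Machine 2: jobs [13, 7, 5], load = 25
Makespan = max load = 25

25


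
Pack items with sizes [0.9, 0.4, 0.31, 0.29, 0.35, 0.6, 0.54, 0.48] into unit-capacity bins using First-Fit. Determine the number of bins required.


Place items sequentially using First-Fit:
  Item 0.9 -> new Bin 1
  Item 0.4 -> new Bin 2
  Item 0.31 -> Bin 2 (now 0.71)
  Item 0.29 -> Bin 2 (now 1.0)
  Item 0.35 -> new Bin 3
  Item 0.6 -> Bin 3 (now 0.95)
  Item 0.54 -> new Bin 4
  Item 0.48 -> new Bin 5
Total bins used = 5

5


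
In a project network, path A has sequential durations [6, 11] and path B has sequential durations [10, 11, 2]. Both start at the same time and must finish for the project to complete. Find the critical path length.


Path A total = 6 + 11 = 17
Path B total = 10 + 11 + 2 = 23
Critical path = longest path = max(17, 23) = 23

23


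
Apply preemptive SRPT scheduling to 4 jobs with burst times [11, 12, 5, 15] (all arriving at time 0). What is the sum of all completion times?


Since all jobs arrive at t=0, SRPT equals SPT ordering.
SPT order: [5, 11, 12, 15]
Completion times:
  Job 1: p=5, C=5
  Job 2: p=11, C=16
  Job 3: p=12, C=28
  Job 4: p=15, C=43
Total completion time = 5 + 16 + 28 + 43 = 92

92


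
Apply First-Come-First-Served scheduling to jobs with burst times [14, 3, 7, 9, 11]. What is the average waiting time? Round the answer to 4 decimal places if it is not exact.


FCFS order (as given): [14, 3, 7, 9, 11]
Waiting times:
  Job 1: wait = 0
  Job 2: wait = 14
  Job 3: wait = 17
  Job 4: wait = 24
  Job 5: wait = 33
Sum of waiting times = 88
Average waiting time = 88/5 = 17.6

17.6


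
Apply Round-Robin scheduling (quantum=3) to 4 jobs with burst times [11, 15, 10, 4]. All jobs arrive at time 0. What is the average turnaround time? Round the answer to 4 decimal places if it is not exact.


Time quantum = 3
Execution trace:
  J1 runs 3 units, time = 3
  J2 runs 3 units, time = 6
  J3 runs 3 units, time = 9
  J4 runs 3 units, time = 12
  J1 runs 3 units, time = 15
  J2 runs 3 units, time = 18
  J3 runs 3 units, time = 21
  J4 runs 1 units, time = 22
  J1 runs 3 units, time = 25
  J2 runs 3 units, time = 28
  J3 runs 3 units, time = 31
  J1 runs 2 units, time = 33
  J2 runs 3 units, time = 36
  J3 runs 1 units, time = 37
  J2 runs 3 units, time = 40
Finish times: [33, 40, 37, 22]
Average turnaround = 132/4 = 33.0

33.0


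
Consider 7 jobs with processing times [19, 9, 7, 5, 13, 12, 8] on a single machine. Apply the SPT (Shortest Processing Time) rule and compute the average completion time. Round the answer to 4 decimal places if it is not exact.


Sort jobs by processing time (SPT order): [5, 7, 8, 9, 12, 13, 19]
Compute completion times sequentially:
  Job 1: processing = 5, completes at 5
  Job 2: processing = 7, completes at 12
  Job 3: processing = 8, completes at 20
  Job 4: processing = 9, completes at 29
  Job 5: processing = 12, completes at 41
  Job 6: processing = 13, completes at 54
  Job 7: processing = 19, completes at 73
Sum of completion times = 234
Average completion time = 234/7 = 33.4286

33.4286


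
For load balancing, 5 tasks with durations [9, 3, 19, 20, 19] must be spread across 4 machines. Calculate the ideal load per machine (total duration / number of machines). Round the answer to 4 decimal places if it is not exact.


Total processing time = 9 + 3 + 19 + 20 + 19 = 70
Number of machines = 4
Ideal balanced load = 70 / 4 = 17.5

17.5
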